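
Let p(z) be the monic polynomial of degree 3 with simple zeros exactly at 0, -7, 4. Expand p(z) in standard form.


The polynomial is p(z) = ∏_{α ∈ S} (z − α), where S = {0, -7, 4}.
Expanding the product yields: p(z) = z^3 + 3·z^2 -28·z.
The resulting polynomial has degree 3 and real coefficients as required.

p(z) = z^3 + 3·z^2 -28·z.


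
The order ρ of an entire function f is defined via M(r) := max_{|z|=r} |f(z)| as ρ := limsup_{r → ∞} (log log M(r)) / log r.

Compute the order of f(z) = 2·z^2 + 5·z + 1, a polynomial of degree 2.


|f(z)| ≤ Σ|c_k|·r^k = O(r^2) as r → ∞. Polynomial growth is O(e^{r^ε}) for every ε > 0 (since r^2/e^{r^ε} → 0), so ρ ≤ ε for all ε > 0, i.e. ρ = 0. Every nonconstant polynomial has order 0.
Therefore ρ = 0.

Order ρ = 0.


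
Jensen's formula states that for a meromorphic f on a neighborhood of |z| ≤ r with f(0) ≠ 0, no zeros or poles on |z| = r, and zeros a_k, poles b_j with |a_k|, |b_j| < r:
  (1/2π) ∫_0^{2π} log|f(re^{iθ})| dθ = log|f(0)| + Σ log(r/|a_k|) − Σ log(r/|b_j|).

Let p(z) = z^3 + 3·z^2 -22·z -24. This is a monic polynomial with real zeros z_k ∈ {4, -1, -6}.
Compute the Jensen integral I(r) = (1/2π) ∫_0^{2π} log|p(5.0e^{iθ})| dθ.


Zeros: -6, -1, 4; r = 5.0.
Inside |z| < r: -1, 4. Outside (|z| ≥ r): -6.
p(0) = -24, so log|p(0)| = log(24) = 3.1781.
Apply Jensen: I(r) = log|p(0)| + Σ_k log(r/|z_k|), summed over zeros inside |z| < r.
  log(r/|z_k|) for z_k = 4: log(5.0/4) = 0.2231
  log(r/|z_k|) for z_k = -1: log(5.0/1) = 1.6094
  Outside zeros (-6) contribute nothing to the Jensen sum.
Sum over inside zeros: 1.8326.
I(r) = log|p(0)| + (inside sum) = 3.1781 + 1.8326 = 5.0106.
Note: since some zeros are outside |z| ≤ r, the simplified n·log(r) form does NOT apply — only the inside zeros contribute.

I(r) ≈ 5.0106.


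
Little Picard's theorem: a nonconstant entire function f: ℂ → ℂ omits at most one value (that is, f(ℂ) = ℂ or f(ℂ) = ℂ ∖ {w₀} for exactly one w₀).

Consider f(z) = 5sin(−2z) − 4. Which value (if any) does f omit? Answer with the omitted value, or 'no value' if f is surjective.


Little Picard bounds the complement of f(ℂ) to at most one point.
sin is entire and surjective onto ℂ: for every w ∈ ℂ, sin(ζ) = w has a solution ζ ∈ ℂ (e.g., via the complex inverse arcsin). With ζ = −2z this gives z = ζ/(-2). Then 5·sin(−2z) takes every value in 5·ℂ = ℂ, and adding -4 is a bijection of ℂ. So f is surjective and omits no value. (Note: only on the real line is sin bounded by [−1, 1].)

Omitted value: no value.


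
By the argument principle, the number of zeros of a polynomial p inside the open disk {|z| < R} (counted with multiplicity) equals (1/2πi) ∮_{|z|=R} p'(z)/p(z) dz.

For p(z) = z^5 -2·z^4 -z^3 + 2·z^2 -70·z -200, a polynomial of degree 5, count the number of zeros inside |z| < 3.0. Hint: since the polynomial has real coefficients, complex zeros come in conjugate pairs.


The zeros of p are: (-2 + 1i), (-2 - 1i), 4, (1 + 3i), (1 - 3i).
Their magnitudes are: 2.236, 2.236, 4, 3.162, 3.162.
Zeros with |z| < R = 3.0: (-2 + 1i), (-2 - 1i).
Count = 2.
By the argument principle, (1/2πi) ∮_{|z|=R} p'(z)/p(z) dz equals exactly this count.

Number of zeros inside |z| < 3.0: 2.


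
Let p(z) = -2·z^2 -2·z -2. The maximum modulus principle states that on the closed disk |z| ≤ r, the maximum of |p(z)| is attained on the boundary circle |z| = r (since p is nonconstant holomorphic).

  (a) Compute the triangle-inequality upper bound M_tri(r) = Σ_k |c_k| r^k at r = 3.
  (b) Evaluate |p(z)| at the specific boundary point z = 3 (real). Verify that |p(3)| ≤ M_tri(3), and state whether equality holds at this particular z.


Coefficients: c_0 = -2, c_1 = -2, c_2 = -2. Radius r = 3.
Part (a). Triangle bound: M_tri(r) = Σ_k |c_k| r^k
  = |-2|·3^0 + |-2|·3^1 + |-2|·3^2
  = 2 + 6 + 18 = 26.
This bounds M(r) := max_{|z|=r} |p(z)| from above; equality holds iff all terms c_k z^k can be made to align in phase at a single z on |z|=r.
Part (b). At z = 3 (real, on the circle |z| = r):
  p(3) = (-2)·3^0 + (-2)·3^1 + (-2)·3^2 = -26.
  |p(3)| = 26.
Since all nonzero coefficients share the same sign, |p(3)| = 26 = M_tri(3); the triangle bound is attained at z = 3, so in fact M(r) = 26.

M_tri(3) = 26; |p(3)| = 26; equality at z=3: yes.


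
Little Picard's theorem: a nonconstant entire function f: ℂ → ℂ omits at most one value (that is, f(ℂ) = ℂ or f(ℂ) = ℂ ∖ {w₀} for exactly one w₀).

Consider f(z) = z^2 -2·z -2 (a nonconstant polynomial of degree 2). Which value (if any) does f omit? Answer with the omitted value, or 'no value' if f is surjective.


Little Picard bounds the complement of f(ℂ) to at most one point.
For every w ∈ ℂ, the equation p(z) − w = 0 is a nonconstant polynomial in z and hence has at least one root by the fundamental theorem of algebra. So p is surjective onto ℂ, omitting no value.

Omitted value: no value.


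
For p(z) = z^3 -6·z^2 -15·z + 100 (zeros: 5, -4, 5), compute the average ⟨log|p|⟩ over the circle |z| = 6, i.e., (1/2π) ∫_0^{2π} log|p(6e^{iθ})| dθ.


Zeros: -4, 5, 5; r = 6.
Inside |z| < r: -4, 5, 5. Outside (|z| ≥ r): ∅.
p(0) = 100, so log|p(0)| = log(100) = 4.6052.
Apply Jensen: I(r) = log|p(0)| + Σ_k log(r/|z_k|), summed over zeros inside |z| < r.
  log(r/|z_k|) for z_k = 5: log(6/5) = 0.1823
  log(r/|z_k|) for z_k = -4: log(6/4) = 0.4055
  log(r/|z_k|) for z_k = 5: log(6/5) = 0.1823
Sum over inside zeros: 0.7701.
I(r) = log|p(0)| + (inside sum) = 4.6052 + 0.7701 = 5.3753.
Closed form (all zeros inside, monic): I(r) = n·log(r) = 3·log(6) = 5.3753. ✓

I(r) ≈ 5.3753.


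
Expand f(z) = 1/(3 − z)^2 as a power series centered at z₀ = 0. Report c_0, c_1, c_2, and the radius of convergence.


Let w = z − z₀, so z = z₀ + w.
Then 3 − z = 3 − (z₀ + w) = (3 − z₀) − w = 3 − w.
f(z) = 1/(3 − w)^2 = (1/(3)^2) · (1 − w/(3))^{−2}.
By the binomial series (1−u)^{−2} = Σ_{n≥0} C(n+1, 1) u^n for |u|<1, with u = w/(3):
  c_n = C(n+1, 1) / (3)^(n+2).
  c_0 = 1/(3)^2 = 1/9.
  c_1 = 2/(3)^3 = 2/27.
  c_2 = 3/(3)^4 = 1/27.
The series is valid for |w/d| < 1, i.e. |z − z₀| < |d|.
Radius of convergence: R = |3 − z₀| = |3| = 3 (distance from z₀ to the singularity z = 3).

c_0 = 1/9, c_1 = 2/27, c_2 = 1/27; R = 3.


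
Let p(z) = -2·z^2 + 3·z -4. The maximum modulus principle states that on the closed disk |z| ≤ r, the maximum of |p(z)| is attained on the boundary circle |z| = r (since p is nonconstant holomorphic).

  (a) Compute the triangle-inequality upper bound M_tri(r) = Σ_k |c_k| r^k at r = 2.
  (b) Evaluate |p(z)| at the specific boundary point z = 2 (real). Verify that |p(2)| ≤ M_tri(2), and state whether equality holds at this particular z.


Coefficients: c_0 = -4, c_1 = 3, c_2 = -2. Radius r = 2.
Part (a). Triangle bound: M_tri(r) = Σ_k |c_k| r^k
  = |-4|·2^0 + |3|·2^1 + |-2|·2^2
  = 4 + 6 + 8 = 18.
This bounds M(r) := max_{|z|=r} |p(z)| from above; equality holds iff all terms c_k z^k can be made to align in phase at a single z on |z|=r.
Part (b). At z = 2 (real, on the circle |z| = r):
  p(2) = (-4)·2^0 + (3)·2^1 + (-2)·2^2 = -6.
  |p(2)| = 6.
Check: |p(2)| = 6 ≤ 18 = M_tri(2). ✓ Equality does not hold at z = 2 (the coefficients have mixed signs, so the terms do not all align in phase there).

M_tri(2) = 18; |p(2)| = 6; equality at z=2: no.


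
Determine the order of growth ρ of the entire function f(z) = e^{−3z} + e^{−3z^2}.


Each summand is entire of order 1 and 2 respectively (as in the single-exponential case). The order of a sum is at most the max of the orders, so ρ ≤ 2. For the lower bound: on |z|=r choose arg z so that -3z^2 is real positive; then |e^{-3z^2}| = e^{3r^2} while |e^{-3z}| ≤ e^{3r^1} = o(e^{3r^2}). So |f| ≥ e^{3r^2}(1 − o(1)) and ρ ≥ 2. Hence ρ = max(1, 2) = 2.
Therefore ρ = 2.

Order ρ = 2.


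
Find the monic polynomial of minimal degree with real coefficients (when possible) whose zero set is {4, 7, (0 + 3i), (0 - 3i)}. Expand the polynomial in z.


The polynomial is p(z) = ∏_{α ∈ S} (z − α), where S = {4, 7, (0 + 3i), (0 - 3i)}.
Expanding the product yields: p(z) = z^4 -11·z^3 + 37·z^2 -99·z + 252.
Note conjugate pairs combine to real quadratics: (z − (0+3i))(z − (0−3i)) = z² + 9.
The resulting polynomial has degree 4 and real coefficients as required.

p(z) = z^4 -11·z^3 + 37·z^2 -99·z + 252.


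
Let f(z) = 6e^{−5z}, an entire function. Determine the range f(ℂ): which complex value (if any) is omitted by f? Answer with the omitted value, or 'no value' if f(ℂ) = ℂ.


Little Picard bounds the complement of f(ℂ) to at most one point.
e^{−5z} is never zero on ℂ, so 6·e^{−5z} takes every value in ℂ ∖ {0}. Adding 0 shifts the range to ℂ ∖ {0}. Thus f omits exactly the value 0.

Omitted value: 0.


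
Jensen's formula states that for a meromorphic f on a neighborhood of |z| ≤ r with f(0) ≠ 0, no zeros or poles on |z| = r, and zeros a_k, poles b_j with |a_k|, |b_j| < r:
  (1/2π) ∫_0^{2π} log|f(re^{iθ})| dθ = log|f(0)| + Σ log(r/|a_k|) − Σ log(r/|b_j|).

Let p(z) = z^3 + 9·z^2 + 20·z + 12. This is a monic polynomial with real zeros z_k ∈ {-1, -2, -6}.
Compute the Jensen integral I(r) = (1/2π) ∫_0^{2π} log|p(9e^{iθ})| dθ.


Zeros: -6, -2, -1; r = 9.
Inside |z| < r: -6, -2, -1. Outside (|z| ≥ r): ∅.
p(0) = 12, so log|p(0)| = log(12) = 2.4849.
Apply Jensen: I(r) = log|p(0)| + Σ_k log(r/|z_k|), summed over zeros inside |z| < r.
  log(r/|z_k|) for z_k = -1: log(9/1) = 2.1972
  log(r/|z_k|) for z_k = -2: log(9/2) = 1.5041
  log(r/|z_k|) for z_k = -6: log(9/6) = 0.4055
Sum over inside zeros: 4.1068.
I(r) = log|p(0)| + (inside sum) = 2.4849 + 4.1068 = 6.5917.
Closed form (all zeros inside, monic): I(r) = n·log(r) = 3·log(9) = 6.5917. ✓

I(r) ≈ 6.5917.


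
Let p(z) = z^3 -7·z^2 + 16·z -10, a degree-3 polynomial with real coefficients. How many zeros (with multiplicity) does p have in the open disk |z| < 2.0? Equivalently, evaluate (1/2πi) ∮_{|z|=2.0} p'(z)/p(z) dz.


The zeros of p are: (3 + 1i), (3 - 1i), 1.
Their magnitudes are: 3.162, 3.162, 1.
Zeros with |z| < R = 2.0: 1.
Count = 1.
By the argument principle, (1/2πi) ∮_{|z|=R} p'(z)/p(z) dz equals exactly this count.

Number of zeros inside |z| < 2.0: 1.


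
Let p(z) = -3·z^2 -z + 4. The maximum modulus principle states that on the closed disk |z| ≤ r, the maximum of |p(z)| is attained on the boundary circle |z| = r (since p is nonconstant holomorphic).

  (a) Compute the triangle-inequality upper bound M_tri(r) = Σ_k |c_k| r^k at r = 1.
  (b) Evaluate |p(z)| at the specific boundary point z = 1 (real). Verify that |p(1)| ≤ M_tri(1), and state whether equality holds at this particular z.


Coefficients: c_0 = 4, c_1 = -1, c_2 = -3. Radius r = 1.
Part (a). Triangle bound: M_tri(r) = Σ_k |c_k| r^k
  = |4|·1^0 + |-1|·1^1 + |-3|·1^2
  = 4 + 1 + 3 = 8.
This bounds M(r) := max_{|z|=r} |p(z)| from above; equality holds iff all terms c_k z^k can be made to align in phase at a single z on |z|=r.
Part (b). At z = 1 (real, on the circle |z| = r):
  p(1) = (4)·1^0 + (-1)·1^1 + (-3)·1^2 = 0.
  |p(1)| = 0.
Check: |p(1)| = 0 ≤ 8 = M_tri(1). ✓ Equality does not hold at z = 1 (the coefficients have mixed signs, so the terms do not all align in phase there).

M_tri(1) = 8; |p(1)| = 0; equality at z=1: no.


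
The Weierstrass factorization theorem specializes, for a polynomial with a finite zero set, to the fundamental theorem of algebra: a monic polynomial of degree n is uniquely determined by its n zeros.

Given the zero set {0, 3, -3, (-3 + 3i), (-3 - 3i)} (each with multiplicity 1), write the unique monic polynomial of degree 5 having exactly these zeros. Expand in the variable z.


The polynomial is p(z) = ∏_{α ∈ S} (z − α), where S = {0, 3, -3, (-3 + 3i), (-3 - 3i)}.
Expanding the product yields: p(z) = z^5 + 6·z^4 + 9·z^3 -54·z^2 -162·z.
Note conjugate pairs combine to real quadratics: (z − (-3+3i))(z − (-3−3i)) = z² + 6z + 18.
The resulting polynomial has degree 5 and real coefficients as required.

p(z) = z^5 + 6·z^4 + 9·z^3 -54·z^2 -162·z.


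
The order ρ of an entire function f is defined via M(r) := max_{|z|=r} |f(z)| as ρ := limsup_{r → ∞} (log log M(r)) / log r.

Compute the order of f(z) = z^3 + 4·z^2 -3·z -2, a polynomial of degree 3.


|f(z)| ≤ Σ|c_k|·r^k = O(r^3) as r → ∞. Polynomial growth is O(e^{r^ε}) for every ε > 0 (since r^3/e^{r^ε} → 0), so ρ ≤ ε for all ε > 0, i.e. ρ = 0. Every nonconstant polynomial has order 0.
Therefore ρ = 0.

Order ρ = 0.


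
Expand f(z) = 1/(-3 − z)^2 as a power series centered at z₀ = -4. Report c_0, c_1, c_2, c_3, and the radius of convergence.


Let w = z − z₀, so z = z₀ + w.
Then -3 − z = -3 − (z₀ + w) = (-3 − z₀) − w = 1 − w.
f(z) = 1/(1 − w)^2 = (1/(1)^2) · (1 − w/(1))^{−2}.
By the binomial series (1−u)^{−2} = Σ_{n≥0} C(n+1, 1) u^n for |u|<1, with u = w/(1):
  c_n = C(n+1, 1) / (1)^(n+2).
  c_0 = 1/(1)^2 = 1.
  c_1 = 2/(1)^3 = 2.
  c_2 = 3/(1)^4 = 3.
  c_3 = 4/(1)^5 = 4.
The series is valid for |w/d| < 1, i.e. |z − z₀| < |d|.
Radius of convergence: R = |-3 − z₀| = |1| = 1 (distance from z₀ to the singularity z = -3).

c_0 = 1, c_1 = 2, c_2 = 3, c_3 = 4; R = 1.


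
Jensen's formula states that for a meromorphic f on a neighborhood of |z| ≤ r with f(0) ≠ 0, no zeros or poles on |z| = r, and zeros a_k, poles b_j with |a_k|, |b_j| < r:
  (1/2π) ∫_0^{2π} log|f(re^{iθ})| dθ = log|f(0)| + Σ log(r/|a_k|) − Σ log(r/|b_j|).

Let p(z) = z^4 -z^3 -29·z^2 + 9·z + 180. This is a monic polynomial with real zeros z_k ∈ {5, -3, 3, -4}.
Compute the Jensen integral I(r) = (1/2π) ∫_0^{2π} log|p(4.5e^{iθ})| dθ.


Zeros: -4, -3, 3, 5; r = 4.5.
Inside |z| < r: -4, -3, 3. Outside (|z| ≥ r): 5.
p(0) = 180, so log|p(0)| = log(180) = 5.1930.
Apply Jensen: I(r) = log|p(0)| + Σ_k log(r/|z_k|), summed over zeros inside |z| < r.
  log(r/|z_k|) for z_k = -3: log(4.5/3) = 0.4055
  log(r/|z_k|) for z_k = 3: log(4.5/3) = 0.4055
  log(r/|z_k|) for z_k = -4: log(4.5/4) = 0.1178
  Outside zeros (5) contribute nothing to the Jensen sum.
Sum over inside zeros: 0.9287.
I(r) = log|p(0)| + (inside sum) = 5.1930 + 0.9287 = 6.1217.
Note: since some zeros are outside |z| ≤ r, the simplified n·log(r) form does NOT apply — only the inside zeros contribute.

I(r) ≈ 6.1217.


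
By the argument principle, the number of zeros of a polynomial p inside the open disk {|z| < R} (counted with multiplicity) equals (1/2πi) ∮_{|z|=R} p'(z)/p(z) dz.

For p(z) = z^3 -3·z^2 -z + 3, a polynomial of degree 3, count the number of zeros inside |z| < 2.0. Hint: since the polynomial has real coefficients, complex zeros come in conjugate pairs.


The zeros of p are: -1, 1, 3.
Their magnitudes are: 1, 1, 3.
Zeros with |z| < R = 2.0: -1, 1.
Count = 2.
By the argument principle, (1/2πi) ∮_{|z|=R} p'(z)/p(z) dz equals exactly this count.

Number of zeros inside |z| < 2.0: 2.


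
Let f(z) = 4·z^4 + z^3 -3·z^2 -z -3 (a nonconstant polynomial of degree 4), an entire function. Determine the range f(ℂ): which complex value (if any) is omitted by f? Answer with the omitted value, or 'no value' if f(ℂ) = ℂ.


Little Picard bounds the complement of f(ℂ) to at most one point.
For every w ∈ ℂ, the equation p(z) − w = 0 is a nonconstant polynomial in z and hence has at least one root by the fundamental theorem of algebra. So p is surjective onto ℂ, omitting no value.

Omitted value: no value.


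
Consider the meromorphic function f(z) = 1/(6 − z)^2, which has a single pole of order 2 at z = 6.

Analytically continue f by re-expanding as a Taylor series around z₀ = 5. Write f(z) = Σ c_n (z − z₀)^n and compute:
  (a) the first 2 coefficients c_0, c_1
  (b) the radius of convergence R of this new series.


Let w = z − z₀, so z = z₀ + w.
Then 6 − z = 6 − (z₀ + w) = (6 − z₀) − w = 1 − w.
f(z) = 1/(1 − w)^2 = (1/(1)^2) · (1 − w/(1))^{−2}.
By the binomial series (1−u)^{−2} = Σ_{n≥0} C(n+1, 1) u^n for |u|<1, with u = w/(1):
  c_n = C(n+1, 1) / (1)^(n+2).
  c_0 = 1/(1)^2 = 1.
  c_1 = 2/(1)^3 = 2.
The series is valid for |w/d| < 1, i.e. |z − z₀| < |d|.
Radius of convergence: R = |6 − z₀| = |1| = 1 (distance from z₀ to the singularity z = 6).

c_0 = 1, c_1 = 2; R = 1.


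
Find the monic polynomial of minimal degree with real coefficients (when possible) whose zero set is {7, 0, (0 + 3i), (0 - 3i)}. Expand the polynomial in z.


The polynomial is p(z) = ∏_{α ∈ S} (z − α), where S = {7, 0, (0 + 3i), (0 - 3i)}.
Expanding the product yields: p(z) = z^4 -7·z^3 + 9·z^2 -63·z.
Note conjugate pairs combine to real quadratics: (z − (0+3i))(z − (0−3i)) = z² + 9.
The resulting polynomial has degree 4 and real coefficients as required.

p(z) = z^4 -7·z^3 + 9·z^2 -63·z.


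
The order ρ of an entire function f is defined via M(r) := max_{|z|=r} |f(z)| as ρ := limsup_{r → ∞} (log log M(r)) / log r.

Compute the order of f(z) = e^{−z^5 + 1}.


|e^{−z^5 + 1}| = e^{Re(-1·z^5) + 1} ≤ e^{1|z|^5 + 1} = e^{1r^5 + 1} on |z| = r, so ρ ≤ 5. Choosing z on |z|=r so that -1·z^5 is real positive (always possible by picking arg z appropriately) gives |f(z)| = e^{1r^5 + 1}, matching the bound. The additive constant 1 does not affect log log M(r) ~ 5·log r. Hence ρ = 5.
Therefore ρ = 5.

Order ρ = 5.


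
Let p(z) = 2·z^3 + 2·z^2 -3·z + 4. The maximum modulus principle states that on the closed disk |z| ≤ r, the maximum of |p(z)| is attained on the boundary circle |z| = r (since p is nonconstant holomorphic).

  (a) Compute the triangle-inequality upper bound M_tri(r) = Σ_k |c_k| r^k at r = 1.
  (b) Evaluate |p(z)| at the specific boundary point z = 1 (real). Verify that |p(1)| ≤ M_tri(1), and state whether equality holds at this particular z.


Coefficients: c_0 = 4, c_1 = -3, c_2 = 2, c_3 = 2. Radius r = 1.
Part (a). Triangle bound: M_tri(r) = Σ_k |c_k| r^k
  = |4|·1^0 + |-3|·1^1 + |2|·1^2 + |2|·1^3
  = 4 + 3 + 2 + 2 = 11.
This bounds M(r) := max_{|z|=r} |p(z)| from above; equality holds iff all terms c_k z^k can be made to align in phase at a single z on |z|=r.
Part (b). At z = 1 (real, on the circle |z| = r):
  p(1) = (4)·1^0 + (-3)·1^1 + (2)·1^2 + (2)·1^3 = 5.
  |p(1)| = 5.
Check: |p(1)| = 5 ≤ 11 = M_tri(1). ✓ Equality does not hold at z = 1 (the coefficients have mixed signs, so the terms do not all align in phase there).

M_tri(1) = 11; |p(1)| = 5; equality at z=1: no.


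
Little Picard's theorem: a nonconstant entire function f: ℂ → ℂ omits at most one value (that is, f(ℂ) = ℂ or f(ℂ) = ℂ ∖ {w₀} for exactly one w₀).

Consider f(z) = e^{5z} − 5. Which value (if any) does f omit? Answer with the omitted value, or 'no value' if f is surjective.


Little Picard bounds the complement of f(ℂ) to at most one point.
e^{5z} is never zero on ℂ, so 1·e^{5z} takes every value in ℂ ∖ {0}. Adding -5 shifts the range to ℂ ∖ {-5}. Thus f omits exactly the value -5.

Omitted value: -5.


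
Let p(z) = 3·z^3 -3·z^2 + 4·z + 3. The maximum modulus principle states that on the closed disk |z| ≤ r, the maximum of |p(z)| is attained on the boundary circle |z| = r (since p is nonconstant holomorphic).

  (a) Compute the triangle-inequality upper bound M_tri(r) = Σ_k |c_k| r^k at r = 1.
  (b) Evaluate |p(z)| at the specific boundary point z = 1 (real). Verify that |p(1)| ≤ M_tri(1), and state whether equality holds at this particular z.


Coefficients: c_0 = 3, c_1 = 4, c_2 = -3, c_3 = 3. Radius r = 1.
Part (a). Triangle bound: M_tri(r) = Σ_k |c_k| r^k
  = |3|·1^0 + |4|·1^1 + |-3|·1^2 + |3|·1^3
  = 3 + 4 + 3 + 3 = 13.
This bounds M(r) := max_{|z|=r} |p(z)| from above; equality holds iff all terms c_k z^k can be made to align in phase at a single z on |z|=r.
Part (b). At z = 1 (real, on the circle |z| = r):
  p(1) = (3)·1^0 + (4)·1^1 + (-3)·1^2 + (3)·1^3 = 7.
  |p(1)| = 7.
Check: |p(1)| = 7 ≤ 13 = M_tri(1). ✓ Equality does not hold at z = 1 (the coefficients have mixed signs, so the terms do not all align in phase there).

M_tri(1) = 13; |p(1)| = 7; equality at z=1: no.


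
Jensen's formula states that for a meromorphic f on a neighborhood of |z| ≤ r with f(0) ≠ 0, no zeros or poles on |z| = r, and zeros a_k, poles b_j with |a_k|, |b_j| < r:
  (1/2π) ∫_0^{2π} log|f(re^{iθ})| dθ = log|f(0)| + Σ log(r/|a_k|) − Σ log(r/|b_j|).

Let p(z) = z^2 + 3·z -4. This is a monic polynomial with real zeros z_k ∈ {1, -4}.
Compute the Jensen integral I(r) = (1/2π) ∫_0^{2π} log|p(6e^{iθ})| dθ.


Zeros: -4, 1; r = 6.
Inside |z| < r: -4, 1. Outside (|z| ≥ r): ∅.
p(0) = -4, so log|p(0)| = log(4) = 1.3863.
Apply Jensen: I(r) = log|p(0)| + Σ_k log(r/|z_k|), summed over zeros inside |z| < r.
  log(r/|z_k|) for z_k = 1: log(6/1) = 1.7918
  log(r/|z_k|) for z_k = -4: log(6/4) = 0.4055
Sum over inside zeros: 2.1972.
I(r) = log|p(0)| + (inside sum) = 1.3863 + 2.1972 = 3.5835.
Closed form (all zeros inside, monic): I(r) = n·log(r) = 2·log(6) = 3.5835. ✓

I(r) ≈ 3.5835.


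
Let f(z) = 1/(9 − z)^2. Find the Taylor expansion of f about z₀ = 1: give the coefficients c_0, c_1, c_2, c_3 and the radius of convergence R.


Let w = z − z₀, so z = z₀ + w.
Then 9 − z = 9 − (z₀ + w) = (9 − z₀) − w = 8 − w.
f(z) = 1/(8 − w)^2 = (1/(8)^2) · (1 − w/(8))^{−2}.
By the binomial series (1−u)^{−2} = Σ_{n≥0} C(n+1, 1) u^n for |u|<1, with u = w/(8):
  c_n = C(n+1, 1) / (8)^(n+2).
  c_0 = 1/(8)^2 = 1/64.
  c_1 = 2/(8)^3 = 1/256.
  c_2 = 3/(8)^4 = 3/4096.
  c_3 = 4/(8)^5 = 1/8192.
The series is valid for |w/d| < 1, i.e. |z − z₀| < |d|.
Radius of convergence: R = |9 − z₀| = |8| = 8 (distance from z₀ to the singularity z = 9).

c_0 = 1/64, c_1 = 1/256, c_2 = 3/4096, c_3 = 1/8192; R = 8.


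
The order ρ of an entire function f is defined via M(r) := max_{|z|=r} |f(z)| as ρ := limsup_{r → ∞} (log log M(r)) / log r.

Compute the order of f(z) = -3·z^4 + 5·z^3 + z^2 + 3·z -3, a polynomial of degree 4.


|f(z)| ≤ Σ|c_k|·r^k = O(r^4) as r → ∞. Polynomial growth is O(e^{r^ε}) for every ε > 0 (since r^4/e^{r^ε} → 0), so ρ ≤ ε for all ε > 0, i.e. ρ = 0. Every nonconstant polynomial has order 0.
Therefore ρ = 0.

Order ρ = 0.


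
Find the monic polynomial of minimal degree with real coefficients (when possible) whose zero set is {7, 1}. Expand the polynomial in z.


The polynomial is p(z) = ∏_{α ∈ S} (z − α), where S = {7, 1}.
Expanding the product yields: p(z) = z^2 -8·z + 7.
The resulting polynomial has degree 2 and real coefficients as required.

p(z) = z^2 -8·z + 7.


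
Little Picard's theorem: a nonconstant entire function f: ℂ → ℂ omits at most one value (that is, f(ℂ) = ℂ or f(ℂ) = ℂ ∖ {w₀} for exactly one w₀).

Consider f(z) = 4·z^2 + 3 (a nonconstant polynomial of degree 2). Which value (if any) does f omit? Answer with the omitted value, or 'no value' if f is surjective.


Little Picard bounds the complement of f(ℂ) to at most one point.
For every w ∈ ℂ, the equation p(z) − w = 0 is a nonconstant polynomial in z and hence has at least one root by the fundamental theorem of algebra. So p is surjective onto ℂ, omitting no value.

Omitted value: no value.


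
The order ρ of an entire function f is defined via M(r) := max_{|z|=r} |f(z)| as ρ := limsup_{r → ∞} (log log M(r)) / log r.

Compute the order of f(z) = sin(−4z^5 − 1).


Write sin(w) = (e^{iw} ± e^{−iw})/(2 or 2i), so |sin(w)| ≤ e^{|w|}. With w = −4z^5 − 1, |w| ≤ 4r^5 + 1 on |z|=r, giving M(r) ≤ e^{4r^5 + 1} and ρ ≤ 5. For the lower bound, choose z on |z|=r with -4z^5 purely imaginary of modulus 4r^5; then |sin(−4z^5 − 1)| grows like e^{4r^5}/2, so ρ ≥ 5. Hence ρ = 5.
Therefore ρ = 5.

Order ρ = 5.


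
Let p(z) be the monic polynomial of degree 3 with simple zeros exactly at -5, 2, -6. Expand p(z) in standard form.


The polynomial is p(z) = ∏_{α ∈ S} (z − α), where S = {-5, 2, -6}.
Expanding the product yields: p(z) = z^3 + 9·z^2 + 8·z -60.
The resulting polynomial has degree 3 and real coefficients as required.

p(z) = z^3 + 9·z^2 + 8·z -60.


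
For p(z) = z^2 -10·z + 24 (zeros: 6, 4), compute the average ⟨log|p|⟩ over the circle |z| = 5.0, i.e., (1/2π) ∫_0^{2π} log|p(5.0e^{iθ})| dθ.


Zeros: 4, 6; r = 5.0.
Inside |z| < r: 4. Outside (|z| ≥ r): 6.
p(0) = 24, so log|p(0)| = log(24) = 3.1781.
Apply Jensen: I(r) = log|p(0)| + Σ_k log(r/|z_k|), summed over zeros inside |z| < r.
  log(r/|z_k|) for z_k = 4: log(5.0/4) = 0.2231
  Outside zeros (6) contribute nothing to the Jensen sum.
Sum over inside zeros: 0.2231.
I(r) = log|p(0)| + (inside sum) = 3.1781 + 0.2231 = 3.4012.
Note: since some zeros are outside |z| ≤ r, the simplified n·log(r) form does NOT apply — only the inside zeros contribute.

I(r) ≈ 3.4012.


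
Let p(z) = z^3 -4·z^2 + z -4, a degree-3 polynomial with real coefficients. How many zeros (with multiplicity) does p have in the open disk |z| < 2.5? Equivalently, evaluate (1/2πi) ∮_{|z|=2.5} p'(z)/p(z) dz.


The zeros of p are: 4, (0 + 1i), (0 - 1i).
Their magnitudes are: 4, 1, 1.
Zeros with |z| < R = 2.5: (0 + 1i), (0 - 1i).
Count = 2.
By the argument principle, (1/2πi) ∮_{|z|=R} p'(z)/p(z) dz equals exactly this count.

Number of zeros inside |z| < 2.5: 2.


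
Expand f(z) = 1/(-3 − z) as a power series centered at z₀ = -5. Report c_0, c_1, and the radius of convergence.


Let w = z − z₀, so z = z₀ + w.
Then -3 − z = -3 − (z₀ + w) = (-3 − z₀) − w = 2 − w.
f(z) = 1/(2 − w) = (1/(2)) · 1/(1 − w/(2)) = Σ_{n≥0} w^n / (2)^(n+1).
So c_n = 1/(2)^(n+1):
  c_0 = 1/(2)^1 = 1/2.
  c_1 = 1/(2)^2 = 1/4.
The series is valid for |w/d| < 1, i.e. |z − z₀| < |d|.
Radius of convergence: R = |-3 − z₀| = |2| = 2 (distance from z₀ to the singularity z = -3).

c_0 = 1/2, c_1 = 1/4; R = 2.


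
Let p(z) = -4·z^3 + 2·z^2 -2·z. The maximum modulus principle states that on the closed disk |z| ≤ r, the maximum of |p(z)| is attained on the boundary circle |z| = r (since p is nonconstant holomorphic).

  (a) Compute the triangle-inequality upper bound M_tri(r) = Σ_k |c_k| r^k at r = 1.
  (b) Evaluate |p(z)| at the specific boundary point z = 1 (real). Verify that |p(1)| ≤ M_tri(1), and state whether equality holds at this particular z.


Coefficients: c_0 = 0, c_1 = -2, c_2 = 2, c_3 = -4. Radius r = 1.
Part (a). Triangle bound: M_tri(r) = Σ_k |c_k| r^k
  = |0|·1^0 + |-2|·1^1 + |2|·1^2 + |-4|·1^3
  = 0 + 2 + 2 + 4 = 8.
This bounds M(r) := max_{|z|=r} |p(z)| from above; equality holds iff all terms c_k z^k can be made to align in phase at a single z on |z|=r.
Part (b). At z = 1 (real, on the circle |z| = r):
  p(1) = (0)·1^0 + (-2)·1^1 + (2)·1^2 + (-4)·1^3 = -4.
  |p(1)| = 4.
Check: |p(1)| = 4 ≤ 8 = M_tri(1). ✓ Equality does not hold at z = 1 (the coefficients have mixed signs, so the terms do not all align in phase there).

M_tri(1) = 8; |p(1)| = 4; equality at z=1: no.


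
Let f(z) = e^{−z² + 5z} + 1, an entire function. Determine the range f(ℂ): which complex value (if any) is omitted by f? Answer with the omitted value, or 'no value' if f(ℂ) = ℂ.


Little Picard bounds the complement of f(ℂ) to at most one point.
The exponent g(z) = −z² + 5z is a nonconstant polynomial, hence surjective onto ℂ. So e^{g(z)} takes every value in {e^w : w ∈ ℂ} = ℂ ∖ {0}. Adding 1 shifts the range to ℂ ∖ {1}. f omits exactly 1.

Omitted value: 1.


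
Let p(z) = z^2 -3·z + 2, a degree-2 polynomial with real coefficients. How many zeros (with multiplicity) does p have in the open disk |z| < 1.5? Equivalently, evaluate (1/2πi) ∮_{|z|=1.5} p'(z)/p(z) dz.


The zeros of p are: 2, 1.
Their magnitudes are: 2, 1.
Zeros with |z| < R = 1.5: 1.
Count = 1.
By the argument principle, (1/2πi) ∮_{|z|=R} p'(z)/p(z) dz equals exactly this count.

Number of zeros inside |z| < 1.5: 1.


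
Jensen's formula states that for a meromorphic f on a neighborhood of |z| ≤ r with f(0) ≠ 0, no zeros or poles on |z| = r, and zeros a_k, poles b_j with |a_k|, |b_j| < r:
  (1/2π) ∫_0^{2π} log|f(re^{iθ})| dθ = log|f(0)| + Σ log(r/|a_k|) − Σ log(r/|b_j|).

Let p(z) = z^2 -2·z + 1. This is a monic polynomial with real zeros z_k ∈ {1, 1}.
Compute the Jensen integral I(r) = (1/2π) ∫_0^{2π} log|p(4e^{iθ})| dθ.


Zeros: 1, 1; r = 4.
Inside |z| < r: 1, 1. Outside (|z| ≥ r): ∅.
p(0) = 1, so log|p(0)| = log(1) = 0.0000.
Apply Jensen: I(r) = log|p(0)| + Σ_k log(r/|z_k|), summed over zeros inside |z| < r.
  log(r/|z_k|) for z_k = 1: log(4/1) = 1.3863
  log(r/|z_k|) for z_k = 1: log(4/1) = 1.3863
Sum over inside zeros: 2.7726.
I(r) = log|p(0)| + (inside sum) = 0.0000 + 2.7726 = 2.7726.
Closed form (all zeros inside, monic): I(r) = n·log(r) = 2·log(4) = 2.7726. ✓

I(r) ≈ 2.7726.


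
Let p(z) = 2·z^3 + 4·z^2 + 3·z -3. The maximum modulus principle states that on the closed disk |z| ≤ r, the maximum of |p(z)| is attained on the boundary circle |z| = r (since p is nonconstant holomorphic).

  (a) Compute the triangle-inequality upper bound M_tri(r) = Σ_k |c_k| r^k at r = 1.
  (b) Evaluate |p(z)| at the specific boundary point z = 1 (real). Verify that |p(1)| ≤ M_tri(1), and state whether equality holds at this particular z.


Coefficients: c_0 = -3, c_1 = 3, c_2 = 4, c_3 = 2. Radius r = 1.
Part (a). Triangle bound: M_tri(r) = Σ_k |c_k| r^k
  = |-3|·1^0 + |3|·1^1 + |4|·1^2 + |2|·1^3
  = 3 + 3 + 4 + 2 = 12.
This bounds M(r) := max_{|z|=r} |p(z)| from above; equality holds iff all terms c_k z^k can be made to align in phase at a single z on |z|=r.
Part (b). At z = 1 (real, on the circle |z| = r):
  p(1) = (-3)·1^0 + (3)·1^1 + (4)·1^2 + (2)·1^3 = 6.
  |p(1)| = 6.
Check: |p(1)| = 6 ≤ 12 = M_tri(1). ✓ Equality does not hold at z = 1 (the coefficients have mixed signs, so the terms do not all align in phase there).

M_tri(1) = 12; |p(1)| = 6; equality at z=1: no.


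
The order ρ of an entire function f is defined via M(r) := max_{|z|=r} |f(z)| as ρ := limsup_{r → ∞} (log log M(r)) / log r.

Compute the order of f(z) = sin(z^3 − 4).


Write sin(w) = (e^{iw} ± e^{−iw})/(2 or 2i), so |sin(w)| ≤ e^{|w|}. With w = z^3 − 4, |w| ≤ 1r^3 + 4 on |z|=r, giving M(r) ≤ e^{1r^3 + 4} and ρ ≤ 3. For the lower bound, choose z on |z|=r with 1z^3 purely imaginary of modulus 1r^3; then |sin(z^3 − 4)| grows like e^{1r^3}/2, so ρ ≥ 3. Hence ρ = 3.
Therefore ρ = 3.

Order ρ = 3.


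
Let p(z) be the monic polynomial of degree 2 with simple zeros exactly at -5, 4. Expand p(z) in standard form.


The polynomial is p(z) = ∏_{α ∈ S} (z − α), where S = {-5, 4}.
Expanding the product yields: p(z) = z^2 + z -20.
The resulting polynomial has degree 2 and real coefficients as required.

p(z) = z^2 + z -20.


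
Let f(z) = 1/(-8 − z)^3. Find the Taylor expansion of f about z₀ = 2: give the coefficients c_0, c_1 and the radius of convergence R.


Let w = z − z₀, so z = z₀ + w.
Then -8 − z = -8 − (z₀ + w) = (-8 − z₀) − w = -10 − w.
f(z) = 1/(-10 − w)^3 = (1/(-10)^3) · (1 − w/(-10))^{−3}.
By the binomial series (1−u)^{−3} = Σ_{n≥0} C(n+2, 2) u^n for |u|<1, with u = w/(-10):
  c_n = C(n+2, 2) / (-10)^(n+3).
  c_0 = 1/(-10)^3 = -1/1000.
  c_1 = 3/(-10)^4 = 3/10000.
The series is valid for |w/d| < 1, i.e. |z − z₀| < |d|.
Radius of convergence: R = |-8 − z₀| = |-10| = 10 (distance from z₀ to the singularity z = -8).

c_0 = -1/1000, c_1 = 3/10000; R = 10.


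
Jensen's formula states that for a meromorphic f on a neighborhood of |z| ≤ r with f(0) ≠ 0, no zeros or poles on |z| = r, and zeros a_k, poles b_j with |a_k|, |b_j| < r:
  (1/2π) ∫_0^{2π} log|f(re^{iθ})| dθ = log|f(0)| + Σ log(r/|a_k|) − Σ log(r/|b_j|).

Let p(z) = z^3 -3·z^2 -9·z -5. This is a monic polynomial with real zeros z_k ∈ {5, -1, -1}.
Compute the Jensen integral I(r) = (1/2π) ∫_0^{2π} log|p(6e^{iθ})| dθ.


Zeros: -1, -1, 5; r = 6.
Inside |z| < r: -1, -1, 5. Outside (|z| ≥ r): ∅.
p(0) = -5, so log|p(0)| = log(5) = 1.6094.
Apply Jensen: I(r) = log|p(0)| + Σ_k log(r/|z_k|), summed over zeros inside |z| < r.
  log(r/|z_k|) for z_k = 5: log(6/5) = 0.1823
  log(r/|z_k|) for z_k = -1: log(6/1) = 1.7918
  log(r/|z_k|) for z_k = -1: log(6/1) = 1.7918
Sum over inside zeros: 3.7658.
I(r) = log|p(0)| + (inside sum) = 1.6094 + 3.7658 = 5.3753.
Closed form (all zeros inside, monic): I(r) = n·log(r) = 3·log(6) = 5.3753. ✓

I(r) ≈ 5.3753.


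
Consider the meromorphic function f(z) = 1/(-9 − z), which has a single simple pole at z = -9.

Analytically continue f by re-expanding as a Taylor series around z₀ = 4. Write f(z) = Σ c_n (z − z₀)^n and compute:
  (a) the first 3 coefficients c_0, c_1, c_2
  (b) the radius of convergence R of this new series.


Let w = z − z₀, so z = z₀ + w.
Then -9 − z = -9 − (z₀ + w) = (-9 − z₀) − w = -13 − w.
f(z) = 1/(-13 − w) = (1/(-13)) · 1/(1 − w/(-13)) = Σ_{n≥0} w^n / (-13)^(n+1).
So c_n = 1/(-13)^(n+1):
  c_0 = 1/(-13)^1 = -1/13.
  c_1 = 1/(-13)^2 = 1/169.
  c_2 = 1/(-13)^3 = -1/2197.
The series is valid for |w/d| < 1, i.e. |z − z₀| < |d|.
Radius of convergence: R = |-9 − z₀| = |-13| = 13 (distance from z₀ to the singularity z = -9).

c_0 = -1/13, c_1 = 1/169, c_2 = -1/2197; R = 13.


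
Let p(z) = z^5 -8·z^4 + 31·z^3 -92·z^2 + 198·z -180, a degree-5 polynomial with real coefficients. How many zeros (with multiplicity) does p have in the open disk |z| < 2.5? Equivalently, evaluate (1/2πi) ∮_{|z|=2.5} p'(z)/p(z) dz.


The zeros of p are: (3 + 1i), (3 - 1i), (0 + 3i), (0 - 3i), 2.
Their magnitudes are: 3.162, 3.162, 3, 3, 2.
Zeros with |z| < R = 2.5: 2.
Count = 1.
By the argument principle, (1/2πi) ∮_{|z|=R} p'(z)/p(z) dz equals exactly this count.

Number of zeros inside |z| < 2.5: 1.


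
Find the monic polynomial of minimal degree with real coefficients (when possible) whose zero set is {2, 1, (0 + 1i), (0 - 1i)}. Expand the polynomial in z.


The polynomial is p(z) = ∏_{α ∈ S} (z − α), where S = {2, 1, (0 + 1i), (0 - 1i)}.
Expanding the product yields: p(z) = z^4 -3·z^3 + 3·z^2 -3·z + 2.
Note conjugate pairs combine to real quadratics: (z − (0+1i))(z − (0−1i)) = z² + 1.
The resulting polynomial has degree 4 and real coefficients as required.

p(z) = z^4 -3·z^3 + 3·z^2 -3·z + 2.


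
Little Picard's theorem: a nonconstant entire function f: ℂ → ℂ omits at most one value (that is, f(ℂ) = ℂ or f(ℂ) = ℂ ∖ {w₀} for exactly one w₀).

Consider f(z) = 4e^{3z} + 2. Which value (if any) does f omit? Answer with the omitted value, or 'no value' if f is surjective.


Little Picard bounds the complement of f(ℂ) to at most one point.
e^{3z} is never zero on ℂ, so 4·e^{3z} takes every value in ℂ ∖ {0}. Adding 2 shifts the range to ℂ ∖ {2}. Thus f omits exactly the value 2.

Omitted value: 2.


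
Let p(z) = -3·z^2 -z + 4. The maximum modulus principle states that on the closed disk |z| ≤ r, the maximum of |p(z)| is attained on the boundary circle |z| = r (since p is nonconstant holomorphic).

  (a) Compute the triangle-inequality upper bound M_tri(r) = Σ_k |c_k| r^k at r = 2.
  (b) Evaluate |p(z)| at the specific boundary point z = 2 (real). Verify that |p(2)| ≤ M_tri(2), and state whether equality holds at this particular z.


Coefficients: c_0 = 4, c_1 = -1, c_2 = -3. Radius r = 2.
Part (a). Triangle bound: M_tri(r) = Σ_k |c_k| r^k
  = |4|·2^0 + |-1|·2^1 + |-3|·2^2
  = 4 + 2 + 12 = 18.
This bounds M(r) := max_{|z|=r} |p(z)| from above; equality holds iff all terms c_k z^k can be made to align in phase at a single z on |z|=r.
Part (b). At z = 2 (real, on the circle |z| = r):
  p(2) = (4)·2^0 + (-1)·2^1 + (-3)·2^2 = -10.
  |p(2)| = 10.
Check: |p(2)| = 10 ≤ 18 = M_tri(2). ✓ Equality does not hold at z = 2 (the coefficients have mixed signs, so the terms do not all align in phase there).

M_tri(2) = 18; |p(2)| = 10; equality at z=2: no.


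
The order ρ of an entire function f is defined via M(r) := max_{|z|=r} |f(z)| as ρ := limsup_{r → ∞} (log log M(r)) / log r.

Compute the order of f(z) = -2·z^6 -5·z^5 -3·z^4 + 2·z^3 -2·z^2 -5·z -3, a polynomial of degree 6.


|f(z)| ≤ Σ|c_k|·r^k = O(r^6) as r → ∞. Polynomial growth is O(e^{r^ε}) for every ε > 0 (since r^6/e^{r^ε} → 0), so ρ ≤ ε for all ε > 0, i.e. ρ = 0. Every nonconstant polynomial has order 0.
Therefore ρ = 0.

Order ρ = 0.


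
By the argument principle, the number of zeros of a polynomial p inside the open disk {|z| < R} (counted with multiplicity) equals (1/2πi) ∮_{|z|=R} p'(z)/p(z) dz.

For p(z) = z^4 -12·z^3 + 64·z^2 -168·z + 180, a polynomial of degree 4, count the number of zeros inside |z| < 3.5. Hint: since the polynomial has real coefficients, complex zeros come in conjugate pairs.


The zeros of p are: (3 + 1i), (3 - 1i), (3 + 3i), (3 - 3i).
Their magnitudes are: 3.162, 3.162, 4.243, 4.243.
Zeros with |z| < R = 3.5: (3 + 1i), (3 - 1i).
Count = 2.
By the argument principle, (1/2πi) ∮_{|z|=R} p'(z)/p(z) dz equals exactly this count.

Number of zeros inside |z| < 3.5: 2.


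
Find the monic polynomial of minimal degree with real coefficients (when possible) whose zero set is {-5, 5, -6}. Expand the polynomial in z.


The polynomial is p(z) = ∏_{α ∈ S} (z − α), where S = {-5, 5, -6}.
Expanding the product yields: p(z) = z^3 + 6·z^2 -25·z -150.
The resulting polynomial has degree 3 and real coefficients as required.

p(z) = z^3 + 6·z^2 -25·z -150.


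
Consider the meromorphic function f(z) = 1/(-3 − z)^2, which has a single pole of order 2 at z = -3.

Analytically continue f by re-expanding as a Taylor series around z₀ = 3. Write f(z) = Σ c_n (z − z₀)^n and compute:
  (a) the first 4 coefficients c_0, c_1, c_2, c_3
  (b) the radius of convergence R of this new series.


Let w = z − z₀, so z = z₀ + w.
Then -3 − z = -3 − (z₀ + w) = (-3 − z₀) − w = -6 − w.
f(z) = 1/(-6 − w)^2 = (1/(-6)^2) · (1 − w/(-6))^{−2}.
By the binomial series (1−u)^{−2} = Σ_{n≥0} C(n+1, 1) u^n for |u|<1, with u = w/(-6):
  c_n = C(n+1, 1) / (-6)^(n+2).
  c_0 = 1/(-6)^2 = 1/36.
  c_1 = 2/(-6)^3 = -1/108.
  c_2 = 3/(-6)^4 = 1/432.
  c_3 = 4/(-6)^5 = -1/1944.
The series is valid for |w/d| < 1, i.e. |z − z₀| < |d|.
Radius of convergence: R = |-3 − z₀| = |-6| = 6 (distance from z₀ to the singularity z = -3).

c_0 = 1/36, c_1 = -1/108, c_2 = 1/432, c_3 = -1/1944; R = 6.


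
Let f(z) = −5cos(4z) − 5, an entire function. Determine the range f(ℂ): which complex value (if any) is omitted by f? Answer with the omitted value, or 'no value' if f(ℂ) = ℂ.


Little Picard bounds the complement of f(ℂ) to at most one point.
cos is entire and surjective onto ℂ: for every w ∈ ℂ, cos(ζ) = w has a solution ζ ∈ ℂ (e.g., via the complex inverse arccos). With ζ = 4z this gives z = ζ/(4). Then -5·cos(4z) takes every value in -5·ℂ = ℂ, and adding -5 is a bijection of ℂ. So f is surjective and omits no value. (Note: only on the real line is cos bounded by [−1, 1].)

Omitted value: no value.


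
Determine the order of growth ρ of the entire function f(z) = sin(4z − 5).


sin(w) is a linear combination of e^{iw} and e^{−iw} (or e^w, e^{−w} in the hyperbolic case), so |sin(w)| ≤ e^{|w|}. With w = 4z − 5, |w| ≤ 4|z| + 5 = 4r + 5 on |z| = r, giving M(r) ≤ e^{4r + 5}, so ρ ≤ 1. On a suitable ray (z = it for sin/cos; z = t for sinh/cosh, t real → ∞), |sin(4z − 5)| grows like e^{4|t|}/2, so ρ ≥ 1. Hence ρ = 1.
Therefore ρ = 1.

Order ρ = 1.


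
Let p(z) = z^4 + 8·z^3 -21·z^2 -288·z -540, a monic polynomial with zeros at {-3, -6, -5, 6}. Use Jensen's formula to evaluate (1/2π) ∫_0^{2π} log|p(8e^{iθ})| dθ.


Zeros: -6, -5, -3, 6; r = 8.
Inside |z| < r: -6, -5, -3, 6. Outside (|z| ≥ r): ∅.
p(0) = -540, so log|p(0)| = log(540) = 6.2916.
Apply Jensen: I(r) = log|p(0)| + Σ_k log(r/|z_k|), summed over zeros inside |z| < r.
  log(r/|z_k|) for z_k = -3: log(8/3) = 0.9808
  log(r/|z_k|) for z_k = -6: log(8/6) = 0.2877
  log(r/|z_k|) for z_k = -5: log(8/5) = 0.4700
  log(r/|z_k|) for z_k = 6: log(8/6) = 0.2877
Sum over inside zeros: 2.0262.
I(r) = log|p(0)| + (inside sum) = 6.2916 + 2.0262 = 8.3178.
Closed form (all zeros inside, monic): I(r) = n·log(r) = 4·log(8) = 8.3178. ✓

I(r) ≈ 8.3178.
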